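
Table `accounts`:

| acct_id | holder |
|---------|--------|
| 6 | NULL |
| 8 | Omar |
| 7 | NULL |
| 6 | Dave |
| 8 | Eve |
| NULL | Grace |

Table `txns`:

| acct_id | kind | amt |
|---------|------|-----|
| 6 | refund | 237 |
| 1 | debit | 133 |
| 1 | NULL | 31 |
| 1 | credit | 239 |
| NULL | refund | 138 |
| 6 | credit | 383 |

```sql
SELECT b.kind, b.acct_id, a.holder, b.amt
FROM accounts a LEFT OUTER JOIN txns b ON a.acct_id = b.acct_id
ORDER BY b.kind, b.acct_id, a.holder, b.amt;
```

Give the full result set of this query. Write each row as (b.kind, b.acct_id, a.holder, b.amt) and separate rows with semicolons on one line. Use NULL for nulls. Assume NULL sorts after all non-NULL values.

LEFT JOIN keeps every row from `accounts`; unmatched rows get NULL for `txns`'s columns.
Matching on a.acct_id = b.acct_id. A NULL in a compared column never satisfies the condition.
- a row (acct_id=6): matches 2 b row(s) → 2 output row(s).
- a row (acct_id=8): no match → kept, b columns NULL.
- a row (acct_id=7): no match → kept, b columns NULL.
- a row (acct_id=6): matches 2 b row(s) → 2 output row(s).
- a row (acct_id=8): no match → kept, b columns NULL.
- a row (acct_id=NULL): no match → kept, b columns NULL.
After projecting and ordering:
b.kind | b.acct_id | a.holder | b.amt
credit | 6 | Dave | 383
credit | 6 | NULL | 383
refund | 6 | Dave | 237
refund | 6 | NULL | 237
NULL | NULL | Eve | NULL
NULL | NULL | Grace | NULL
NULL | NULL | Omar | NULL
NULL | NULL | NULL | NULL

(credit, 6, Dave, 383); (credit, 6, NULL, 383); (refund, 6, Dave, 237); (refund, 6, NULL, 237); (NULL, NULL, Eve, NULL); (NULL, NULL, Grace, NULL); (NULL, NULL, Omar, NULL); (NULL, NULL, NULL, NULL)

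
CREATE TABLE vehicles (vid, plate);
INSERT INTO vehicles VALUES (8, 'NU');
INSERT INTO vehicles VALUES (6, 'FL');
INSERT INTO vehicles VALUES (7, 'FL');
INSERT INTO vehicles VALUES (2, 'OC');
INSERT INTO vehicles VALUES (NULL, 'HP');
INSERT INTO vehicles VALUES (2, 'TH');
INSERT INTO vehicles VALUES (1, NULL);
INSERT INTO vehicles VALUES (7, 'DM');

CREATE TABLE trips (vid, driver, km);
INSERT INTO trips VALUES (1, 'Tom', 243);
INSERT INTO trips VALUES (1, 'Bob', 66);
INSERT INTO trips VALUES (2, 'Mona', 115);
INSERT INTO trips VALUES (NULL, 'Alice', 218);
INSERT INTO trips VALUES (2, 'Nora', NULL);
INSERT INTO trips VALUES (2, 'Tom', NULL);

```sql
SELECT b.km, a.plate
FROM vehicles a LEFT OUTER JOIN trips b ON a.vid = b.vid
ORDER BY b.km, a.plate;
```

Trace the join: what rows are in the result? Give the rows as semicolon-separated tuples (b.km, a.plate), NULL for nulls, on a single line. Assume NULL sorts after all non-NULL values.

LEFT JOIN keeps every row from `vehicles`; unmatched rows get NULL for `trips`'s columns.
Matching on a.vid = b.vid. A NULL in a compared column never satisfies the condition.
- a (vid=8) has no partner → padded with NULL.
- a (vid=6) has no partner → padded with NULL.
- a (vid=7) has no partner → padded with NULL.
- a (vid=2) pairs with 3 row(s) of b.
- a (vid=NULL) has no partner → padded with NULL.
- a (vid=2) pairs with 3 row(s) of b.
- a (vid=1) pairs with 2 row(s) of b.
- a (vid=7) has no partner → padded with NULL.

(66, NULL); (115, OC); (115, TH); (243, NULL); (NULL, DM); (NULL, FL); (NULL, FL); (NULL, HP); (NULL, NU); (NULL, OC); (NULL, OC); (NULL, TH); (NULL, TH)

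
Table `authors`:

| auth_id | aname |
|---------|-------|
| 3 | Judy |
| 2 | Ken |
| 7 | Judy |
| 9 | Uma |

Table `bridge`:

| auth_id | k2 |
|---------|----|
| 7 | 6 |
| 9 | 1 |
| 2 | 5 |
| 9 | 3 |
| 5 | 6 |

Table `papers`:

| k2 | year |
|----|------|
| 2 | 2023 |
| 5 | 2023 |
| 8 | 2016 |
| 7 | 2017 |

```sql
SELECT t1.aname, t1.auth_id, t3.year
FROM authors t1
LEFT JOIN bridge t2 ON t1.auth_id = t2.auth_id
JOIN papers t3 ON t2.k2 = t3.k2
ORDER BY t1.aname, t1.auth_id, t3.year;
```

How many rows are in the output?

1

Evaluate left to right. First `authors t1 LEFT JOIN bridge t2` on auth_id: 5 row(s).
Then INNER JOIN `papers t3` on k2: keep only rows whose t2.k2 appears in t3.
Result: 1 row(s).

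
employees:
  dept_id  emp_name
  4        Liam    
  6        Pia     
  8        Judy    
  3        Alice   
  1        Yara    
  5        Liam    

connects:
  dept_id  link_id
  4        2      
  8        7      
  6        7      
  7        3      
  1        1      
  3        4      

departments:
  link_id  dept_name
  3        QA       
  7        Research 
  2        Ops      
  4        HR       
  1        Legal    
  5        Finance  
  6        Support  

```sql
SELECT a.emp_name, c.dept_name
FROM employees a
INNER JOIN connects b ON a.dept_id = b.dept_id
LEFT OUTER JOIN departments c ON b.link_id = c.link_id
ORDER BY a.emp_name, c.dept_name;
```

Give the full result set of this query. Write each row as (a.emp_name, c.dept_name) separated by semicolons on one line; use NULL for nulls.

Evaluate left to right. First `employees a INNER JOIN connects b` on dept_id: 5 row(s).
Then LEFT JOIN `departments c` on link_id: each of those 5 rows is kept; rows whose b.link_id has no match in c get NULL for c's columns.

(Alice, HR); (Judy, Research); (Liam, Ops); (Pia, Research); (Yara, Legal)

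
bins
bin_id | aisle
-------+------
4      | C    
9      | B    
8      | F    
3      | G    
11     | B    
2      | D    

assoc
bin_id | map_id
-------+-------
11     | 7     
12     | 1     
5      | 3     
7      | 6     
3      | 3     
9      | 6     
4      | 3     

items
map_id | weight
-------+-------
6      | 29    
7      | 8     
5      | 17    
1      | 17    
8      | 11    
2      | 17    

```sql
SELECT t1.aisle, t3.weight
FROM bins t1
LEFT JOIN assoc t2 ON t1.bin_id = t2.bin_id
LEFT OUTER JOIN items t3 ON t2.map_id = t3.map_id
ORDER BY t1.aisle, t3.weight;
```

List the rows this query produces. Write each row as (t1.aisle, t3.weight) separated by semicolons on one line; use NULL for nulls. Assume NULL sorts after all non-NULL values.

Joins associate left-to-right: bins LEFT JOIN assoc on bin_id gives 6 intermediate row(s).
Then LEFT JOIN `items t3` on map_id: each of those 6 rows is kept; rows whose t2.map_id has no match in t3 get NULL for t3's columns.

(B, 8); (B, 29); (C, NULL); (D, NULL); (F, NULL); (G, NULL)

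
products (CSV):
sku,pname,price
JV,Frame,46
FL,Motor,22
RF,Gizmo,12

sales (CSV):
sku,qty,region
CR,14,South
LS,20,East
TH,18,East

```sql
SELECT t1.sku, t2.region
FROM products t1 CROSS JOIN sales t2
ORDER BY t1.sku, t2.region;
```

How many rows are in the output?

CROSS JOIN pairs every row of `products` with every row of `sales`: 3 × 3 = 9 rows.

9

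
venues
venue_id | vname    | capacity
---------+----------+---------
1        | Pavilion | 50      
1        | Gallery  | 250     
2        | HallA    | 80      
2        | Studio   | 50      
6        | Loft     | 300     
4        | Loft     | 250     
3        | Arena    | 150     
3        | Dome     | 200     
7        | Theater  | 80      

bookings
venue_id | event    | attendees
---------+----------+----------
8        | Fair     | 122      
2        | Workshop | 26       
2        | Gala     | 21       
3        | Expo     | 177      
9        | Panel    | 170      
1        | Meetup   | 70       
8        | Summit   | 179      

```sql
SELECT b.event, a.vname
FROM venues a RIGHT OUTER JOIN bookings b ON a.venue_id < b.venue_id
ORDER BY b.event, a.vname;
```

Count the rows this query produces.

RIGHT JOIN keeps every row from `bookings`; unmatched rows get NULL for `venues`'s columns.
Matching on a.venue_id < b.venue_id.
- a[0] venue_id=1 → 6 match(es) in b → 6 row(s).
- a[1] venue_id=1 → 6 match(es) in b → 6 row(s).
- a[2] venue_id=2 → 4 match(es) in b → 4 row(s).
- a[3] venue_id=2 → 4 match(es) in b → 4 row(s).
- a[4] venue_id=6 → 3 match(es) in b → 3 row(s).
- a[5] venue_id=4 → 3 match(es) in b → 3 row(s).
- a[6] venue_id=3 → 3 match(es) in b → 3 row(s).
- a[7] venue_id=3 → 3 match(es) in b → 3 row(s).
- a[8] venue_id=7 → 3 match(es) in b → 3 row(s).
- 1 b row(s) had no a match → kept, a columns NULL.
Total: 35 matched + 1 padded = 36 rows.

36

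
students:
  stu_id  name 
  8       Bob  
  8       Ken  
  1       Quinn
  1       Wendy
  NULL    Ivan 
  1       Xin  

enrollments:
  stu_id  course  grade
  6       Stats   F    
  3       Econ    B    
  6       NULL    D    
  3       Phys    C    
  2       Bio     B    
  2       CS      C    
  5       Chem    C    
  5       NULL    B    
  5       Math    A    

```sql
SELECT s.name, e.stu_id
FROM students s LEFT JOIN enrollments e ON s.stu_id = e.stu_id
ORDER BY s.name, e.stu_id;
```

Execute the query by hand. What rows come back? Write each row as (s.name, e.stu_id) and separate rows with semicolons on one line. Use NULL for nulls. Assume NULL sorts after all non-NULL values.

(Bob, NULL); (Ivan, NULL); (Ken, NULL); (Quinn, NULL); (Wendy, NULL); (Xin, NULL)

LEFT JOIN keeps every row from `students`; unmatched rows get NULL for `enrollments`'s columns.
Matching on s.stu_id = e.stu_id. A NULL in a compared column never satisfies the condition.
- s (stu_id=8) has no partner → padded with NULL.
- s (stu_id=8) has no partner → padded with NULL.
- s (stu_id=1) has no partner → padded with NULL.
- s (stu_id=1) has no partner → padded with NULL.
- s (stu_id=NULL) has no partner → padded with NULL.
- s (stu_id=1) has no partner → padded with NULL.
After projecting and ordering:
s.name | e.stu_id
Bob | NULL
Ivan | NULL
Ken | NULL
Quinn | NULL
Wendy | NULL
Xin | NULL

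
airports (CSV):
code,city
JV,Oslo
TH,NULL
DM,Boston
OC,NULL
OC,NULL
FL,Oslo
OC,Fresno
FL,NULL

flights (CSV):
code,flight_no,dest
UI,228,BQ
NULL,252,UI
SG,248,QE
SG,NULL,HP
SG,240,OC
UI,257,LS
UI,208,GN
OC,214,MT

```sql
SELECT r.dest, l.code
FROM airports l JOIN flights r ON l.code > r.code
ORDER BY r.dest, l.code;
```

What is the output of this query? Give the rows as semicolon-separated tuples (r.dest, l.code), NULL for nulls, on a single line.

(HP, TH); (MT, TH); (OC, TH); (QE, TH)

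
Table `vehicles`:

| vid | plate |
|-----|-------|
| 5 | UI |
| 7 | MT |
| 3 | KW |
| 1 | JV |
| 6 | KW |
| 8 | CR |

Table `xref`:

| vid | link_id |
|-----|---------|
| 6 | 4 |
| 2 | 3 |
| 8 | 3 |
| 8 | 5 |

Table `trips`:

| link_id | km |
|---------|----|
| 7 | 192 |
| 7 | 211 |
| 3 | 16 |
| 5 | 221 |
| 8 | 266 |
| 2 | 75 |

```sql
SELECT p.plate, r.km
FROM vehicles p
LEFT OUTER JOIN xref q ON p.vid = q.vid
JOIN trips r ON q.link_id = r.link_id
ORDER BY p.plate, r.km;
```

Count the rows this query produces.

2

Step 1 — p LEFT JOIN q on vid → 7 row(s).
Then INNER JOIN `trips r` on link_id: keep only rows whose q.link_id appears in r.
Result: 2 row(s).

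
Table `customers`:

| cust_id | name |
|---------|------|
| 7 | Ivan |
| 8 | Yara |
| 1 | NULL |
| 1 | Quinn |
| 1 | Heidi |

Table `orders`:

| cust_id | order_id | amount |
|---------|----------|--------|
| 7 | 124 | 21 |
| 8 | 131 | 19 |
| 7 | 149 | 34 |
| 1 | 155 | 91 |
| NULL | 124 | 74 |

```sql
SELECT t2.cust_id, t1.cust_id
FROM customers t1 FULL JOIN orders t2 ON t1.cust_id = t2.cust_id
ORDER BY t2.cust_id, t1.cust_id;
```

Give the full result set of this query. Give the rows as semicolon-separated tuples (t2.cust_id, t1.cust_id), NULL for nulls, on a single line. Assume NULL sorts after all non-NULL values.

(1, 1); (1, 1); (1, 1); (7, 7); (7, 7); (8, 8); (NULL, NULL)

FULL OUTER JOIN keeps every row from both sides; unmatched rows get NULL for the other side's columns.
Matching on t1.cust_id = t2.cust_id. A NULL in a compared column never satisfies the condition.
- t1 row (cust_id=7): matches 2 t2 row(s) → 2 output row(s).
- t1 row (cust_id=8): matches 1 t2 row(s) → 1 output row(s).
- t1 row (cust_id=1): matches 1 t2 row(s) → 1 output row(s).
- t1 row (cust_id=1): matches 1 t2 row(s) → 1 output row(s).
- t1 row (cust_id=1): matches 1 t2 row(s) → 1 output row(s).
- plus 1 unmatched t2 row(s), each kept with NULL t1 columns.
After projecting and ordering:
t2.cust_id | t1.cust_id
1 | 1
1 | 1
1 | 1
7 | 7
7 | 7
8 | 8
NULL | NULL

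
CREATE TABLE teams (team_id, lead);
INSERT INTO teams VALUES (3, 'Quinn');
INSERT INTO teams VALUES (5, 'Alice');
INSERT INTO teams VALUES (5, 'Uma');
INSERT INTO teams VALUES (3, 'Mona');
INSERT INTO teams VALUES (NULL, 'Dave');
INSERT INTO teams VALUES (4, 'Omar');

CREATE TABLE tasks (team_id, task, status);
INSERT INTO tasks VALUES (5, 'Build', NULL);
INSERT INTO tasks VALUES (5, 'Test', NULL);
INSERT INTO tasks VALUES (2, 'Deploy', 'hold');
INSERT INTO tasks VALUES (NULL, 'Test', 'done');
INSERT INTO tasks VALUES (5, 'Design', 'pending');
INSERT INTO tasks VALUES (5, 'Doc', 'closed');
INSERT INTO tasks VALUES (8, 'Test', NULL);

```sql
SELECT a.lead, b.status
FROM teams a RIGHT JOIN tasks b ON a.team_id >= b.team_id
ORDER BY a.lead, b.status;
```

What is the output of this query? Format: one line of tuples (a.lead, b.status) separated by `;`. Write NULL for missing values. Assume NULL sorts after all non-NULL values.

(Alice, closed); (Alice, hold); (Alice, pending); (Alice, NULL); (Alice, NULL); (Mona, hold); (Omar, hold); (Quinn, hold); (Uma, closed); (Uma, hold); (Uma, pending); (Uma, NULL); (Uma, NULL); (NULL, done); (NULL, NULL)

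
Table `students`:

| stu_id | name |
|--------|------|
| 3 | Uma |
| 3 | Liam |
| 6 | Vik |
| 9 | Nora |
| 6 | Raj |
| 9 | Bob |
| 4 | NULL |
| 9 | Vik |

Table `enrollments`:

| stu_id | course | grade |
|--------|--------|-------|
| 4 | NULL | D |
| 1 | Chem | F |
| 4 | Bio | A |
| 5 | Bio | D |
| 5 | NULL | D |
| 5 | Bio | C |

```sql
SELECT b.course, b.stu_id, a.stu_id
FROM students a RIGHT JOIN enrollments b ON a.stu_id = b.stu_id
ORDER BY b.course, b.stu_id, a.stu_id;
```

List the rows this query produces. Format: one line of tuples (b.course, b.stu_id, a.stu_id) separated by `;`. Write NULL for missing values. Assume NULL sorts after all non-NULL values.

RIGHT JOIN keeps every row from `enrollments`; unmatched rows get NULL for `students`'s columns.
Matching on a.stu_id = b.stu_id.
Matched pairs: 2; unmatched b rows kept: 4.

(Bio, 4, 4); (Bio, 5, NULL); (Bio, 5, NULL); (Chem, 1, NULL); (NULL, 4, 4); (NULL, 5, NULL)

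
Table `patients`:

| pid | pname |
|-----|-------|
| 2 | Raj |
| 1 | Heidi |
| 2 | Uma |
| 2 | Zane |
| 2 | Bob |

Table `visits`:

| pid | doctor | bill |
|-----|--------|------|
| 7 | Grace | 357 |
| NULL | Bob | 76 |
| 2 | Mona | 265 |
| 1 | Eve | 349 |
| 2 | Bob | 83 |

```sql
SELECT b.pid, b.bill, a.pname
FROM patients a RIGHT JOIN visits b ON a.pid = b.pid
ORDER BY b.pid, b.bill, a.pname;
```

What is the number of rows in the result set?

11

RIGHT JOIN keeps every row from `visits`; unmatched rows get NULL for `patients`'s columns.
Matching on a.pid = b.pid. A NULL in a compared column never satisfies the condition.
- pid=2: 2 matching b row(s), so 2 row(s) emitted.
- pid=1: 1 matching b row(s), so 1 row(s) emitted.
- pid=2: 2 matching b row(s), so 2 row(s) emitted.
- pid=2: 2 matching b row(s), so 2 row(s) emitted.
- pid=2: 2 matching b row(s), so 2 row(s) emitted.
- plus 2 unmatched b row(s), each kept with NULL a columns.
Total: 9 matched + 2 padded = 11 rows.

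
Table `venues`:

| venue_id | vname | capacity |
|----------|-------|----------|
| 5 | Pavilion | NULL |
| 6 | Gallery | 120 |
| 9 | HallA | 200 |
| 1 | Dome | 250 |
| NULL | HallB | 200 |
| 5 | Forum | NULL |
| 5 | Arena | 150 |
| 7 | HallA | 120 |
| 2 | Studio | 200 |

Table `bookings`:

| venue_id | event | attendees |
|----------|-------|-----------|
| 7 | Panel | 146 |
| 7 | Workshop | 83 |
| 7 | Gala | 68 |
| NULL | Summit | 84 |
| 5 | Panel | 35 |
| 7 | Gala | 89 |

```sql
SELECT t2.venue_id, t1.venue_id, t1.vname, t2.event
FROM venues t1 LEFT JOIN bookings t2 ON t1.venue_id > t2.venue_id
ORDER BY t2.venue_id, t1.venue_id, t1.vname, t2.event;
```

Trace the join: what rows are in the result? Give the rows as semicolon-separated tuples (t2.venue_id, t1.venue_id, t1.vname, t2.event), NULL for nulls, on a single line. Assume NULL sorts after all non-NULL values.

LEFT JOIN keeps every row from `venues`; unmatched rows get NULL for `bookings`'s columns.
Matching on t1.venue_id > t2.venue_id. A NULL in a compared column never satisfies the condition.
- t1 row (venue_id=5): no match → kept, t2 columns NULL.
- t1 row (venue_id=6): matches 1 t2 row(s) → 1 output row(s).
- t1 row (venue_id=9): matches 5 t2 row(s) → 5 output row(s).
- t1 row (venue_id=1): no match → kept, t2 columns NULL.
- t1 row (venue_id=NULL): no match → kept, t2 columns NULL.
- t1 row (venue_id=5): no match → kept, t2 columns NULL.
- t1 row (venue_id=5): no match → kept, t2 columns NULL.
- t1 row (venue_id=7): matches 1 t2 row(s) → 1 output row(s).
- t1 row (venue_id=2): no match → kept, t2 columns NULL.

(5, 6, Gallery, Panel); (5, 7, HallA, Panel); (5, 9, HallA, Panel); (7, 9, HallA, Gala); (7, 9, HallA, Gala); (7, 9, HallA, Panel); (7, 9, HallA, Workshop); (NULL, 1, Dome, NULL); (NULL, 2, Studio, NULL); (NULL, 5, Arena, NULL); (NULL, 5, Forum, NULL); (NULL, 5, Pavilion, NULL); (NULL, NULL, HallB, NULL)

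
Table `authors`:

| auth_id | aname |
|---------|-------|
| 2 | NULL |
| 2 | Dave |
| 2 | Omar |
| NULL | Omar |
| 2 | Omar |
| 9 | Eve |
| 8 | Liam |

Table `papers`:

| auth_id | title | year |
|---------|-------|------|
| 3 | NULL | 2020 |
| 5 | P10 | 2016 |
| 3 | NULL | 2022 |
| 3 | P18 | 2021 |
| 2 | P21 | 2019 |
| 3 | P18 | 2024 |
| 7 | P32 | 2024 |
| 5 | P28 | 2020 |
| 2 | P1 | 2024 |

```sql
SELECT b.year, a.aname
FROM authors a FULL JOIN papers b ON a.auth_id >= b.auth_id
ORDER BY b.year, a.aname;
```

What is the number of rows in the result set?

FULL OUTER JOIN keeps every row from both sides; unmatched rows get NULL for the other side's columns.
Matching on a.auth_id >= b.auth_id. A NULL in a compared column never satisfies the condition.
Matched pairs: 26; unmatched a rows kept: 1; unmatched b rows kept: 0.
Total: 26 matched + 1 padded = 27 rows.

27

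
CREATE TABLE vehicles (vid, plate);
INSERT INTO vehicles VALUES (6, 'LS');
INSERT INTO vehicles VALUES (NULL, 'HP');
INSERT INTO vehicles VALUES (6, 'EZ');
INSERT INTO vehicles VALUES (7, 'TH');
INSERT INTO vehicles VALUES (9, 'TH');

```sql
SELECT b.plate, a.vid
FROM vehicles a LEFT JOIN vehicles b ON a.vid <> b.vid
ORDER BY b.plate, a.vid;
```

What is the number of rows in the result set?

LEFT JOIN keeps every row from `vehicles a`; unmatched rows get NULL for `vehicles b`'s columns.
Matching on a.vid <> b.vid. A NULL in a compared column never satisfies the condition.
Matched pairs: 10; unmatched a rows kept: 1.
Total: 10 matched + 1 padded = 11 rows.

11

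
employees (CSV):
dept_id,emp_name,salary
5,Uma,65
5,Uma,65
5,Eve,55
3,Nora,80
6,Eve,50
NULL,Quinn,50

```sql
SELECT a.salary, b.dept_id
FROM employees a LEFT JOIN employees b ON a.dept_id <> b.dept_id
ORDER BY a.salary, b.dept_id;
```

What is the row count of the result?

15

LEFT JOIN keeps every row from `employees a`; unmatched rows get NULL for `employees b`'s columns.
Matching on a.dept_id <> b.dept_id. A NULL in a compared column never satisfies the condition.
- a (dept_id=5) pairs with 2 row(s) of b.
- a (dept_id=5) pairs with 2 row(s) of b.
- a (dept_id=5) pairs with 2 row(s) of b.
- a (dept_id=3) pairs with 4 row(s) of b.
- a (dept_id=6) pairs with 4 row(s) of b.
- a (dept_id=NULL) has no partner → padded with NULL.
Total: 14 matched + 1 padded = 15 rows.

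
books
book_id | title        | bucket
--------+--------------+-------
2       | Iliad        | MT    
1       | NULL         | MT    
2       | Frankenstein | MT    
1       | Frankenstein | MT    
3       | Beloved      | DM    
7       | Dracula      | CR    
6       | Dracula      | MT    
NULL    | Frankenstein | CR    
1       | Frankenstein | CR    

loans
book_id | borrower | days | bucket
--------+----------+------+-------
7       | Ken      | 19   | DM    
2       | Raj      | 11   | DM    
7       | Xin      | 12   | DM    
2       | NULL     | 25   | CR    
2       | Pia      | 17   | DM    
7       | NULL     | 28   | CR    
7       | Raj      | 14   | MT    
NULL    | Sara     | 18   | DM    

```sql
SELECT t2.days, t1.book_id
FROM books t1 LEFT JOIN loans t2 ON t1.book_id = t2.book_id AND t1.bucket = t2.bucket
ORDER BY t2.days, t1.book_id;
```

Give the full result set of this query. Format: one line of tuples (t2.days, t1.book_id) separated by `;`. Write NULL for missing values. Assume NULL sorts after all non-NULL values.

(28, 7); (NULL, 1); (NULL, 1); (NULL, 1); (NULL, 2); (NULL, 2); (NULL, 3); (NULL, 6); (NULL, NULL)

LEFT JOIN keeps every row from `books`; unmatched rows get NULL for `loans`'s columns.
Matching on t1.book_id = t2.book_id AND t1.bucket = t2.bucket. A NULL in a compared column never satisfies the condition.
- book_id=2, bucket=MT: no t2 row matches, row kept with t2 columns NULL.
- book_id=1, bucket=MT: no t2 row matches, row kept with t2 columns NULL.
- book_id=2, bucket=MT: no t2 row matches, row kept with t2 columns NULL.
- book_id=1, bucket=MT: no t2 row matches, row kept with t2 columns NULL.
- book_id=3, bucket=DM: no t2 row matches, row kept with t2 columns NULL.
- book_id=7, bucket=CR: 1 matching t2 row(s), so 1 row(s) emitted.
- book_id=6, bucket=MT: no t2 row matches, row kept with t2 columns NULL.
- book_id=NULL, bucket=CR: no t2 row matches, row kept with t2 columns NULL.
- book_id=1, bucket=CR: no t2 row matches, row kept with t2 columns NULL.
After projecting and ordering:
t2.days | t1.book_id
28 | 7
NULL | 1
NULL | 1
NULL | 1
NULL | 2
NULL | 2
NULL | 3
NULL | 6
NULL | NULL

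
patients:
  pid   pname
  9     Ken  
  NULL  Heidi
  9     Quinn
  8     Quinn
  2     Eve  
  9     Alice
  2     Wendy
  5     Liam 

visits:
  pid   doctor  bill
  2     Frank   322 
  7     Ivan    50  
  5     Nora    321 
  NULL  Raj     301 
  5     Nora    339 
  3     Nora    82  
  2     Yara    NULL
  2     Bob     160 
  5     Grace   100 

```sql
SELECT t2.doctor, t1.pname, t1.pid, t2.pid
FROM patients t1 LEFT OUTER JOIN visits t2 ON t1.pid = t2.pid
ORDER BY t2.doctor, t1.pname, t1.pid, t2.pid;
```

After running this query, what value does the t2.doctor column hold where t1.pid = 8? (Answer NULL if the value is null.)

NULL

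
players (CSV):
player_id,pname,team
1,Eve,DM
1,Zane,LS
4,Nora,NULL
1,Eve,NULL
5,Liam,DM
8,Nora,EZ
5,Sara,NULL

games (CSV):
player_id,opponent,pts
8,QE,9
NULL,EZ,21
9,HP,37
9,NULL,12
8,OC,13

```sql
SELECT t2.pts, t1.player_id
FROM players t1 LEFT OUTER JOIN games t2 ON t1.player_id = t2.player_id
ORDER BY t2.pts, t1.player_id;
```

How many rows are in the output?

LEFT JOIN keeps every row from `players`; unmatched rows get NULL for `games`'s columns.
Matching on t1.player_id = t2.player_id. A NULL in a compared column never satisfies the condition.
- t1 (player_id=1) has no partner → padded with NULL.
- t1 (player_id=1) has no partner → padded with NULL.
- t1 (player_id=4) has no partner → padded with NULL.
- t1 (player_id=1) has no partner → padded with NULL.
- t1 (player_id=5) has no partner → padded with NULL.
- t1 (player_id=8) pairs with 2 row(s) of t2.
- t1 (player_id=5) has no partner → padded with NULL.
Total: 2 matched + 6 padded = 8 rows.

8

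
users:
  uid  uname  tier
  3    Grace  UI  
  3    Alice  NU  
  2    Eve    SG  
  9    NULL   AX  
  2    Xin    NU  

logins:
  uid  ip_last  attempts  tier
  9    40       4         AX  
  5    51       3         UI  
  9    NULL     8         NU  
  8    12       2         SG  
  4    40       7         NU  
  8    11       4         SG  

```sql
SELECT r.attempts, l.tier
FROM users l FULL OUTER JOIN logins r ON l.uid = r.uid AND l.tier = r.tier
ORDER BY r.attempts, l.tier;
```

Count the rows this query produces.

10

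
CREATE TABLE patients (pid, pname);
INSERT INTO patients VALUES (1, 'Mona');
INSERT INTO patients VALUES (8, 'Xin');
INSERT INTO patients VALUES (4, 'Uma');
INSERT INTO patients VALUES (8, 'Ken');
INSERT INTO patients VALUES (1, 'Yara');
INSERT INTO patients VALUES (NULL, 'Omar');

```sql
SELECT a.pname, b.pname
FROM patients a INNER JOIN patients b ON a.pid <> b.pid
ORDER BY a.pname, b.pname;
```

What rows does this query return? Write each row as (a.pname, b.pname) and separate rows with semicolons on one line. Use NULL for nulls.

(Ken, Mona); (Ken, Uma); (Ken, Yara); (Mona, Ken); (Mona, Uma); (Mona, Xin); (Uma, Ken); (Uma, Mona); (Uma, Xin); (Uma, Yara); (Xin, Mona); (Xin, Uma); (Xin, Yara); (Yara, Ken); (Yara, Uma); (Yara, Xin)

INNER JOIN keeps only pairs where the ON condition holds.
Matching on a.pid <> b.pid. A NULL in a compared column never satisfies the condition.
- a[0] pid=1 → 3 match(es) in b → 3 row(s).
- a[1] pid=8 → 3 match(es) in b → 3 row(s).
- a[2] pid=4 → 4 match(es) in b → 4 row(s).
- a[3] pid=8 → 3 match(es) in b → 3 row(s).
- a[4] pid=1 → 3 match(es) in b → 3 row(s).
- a[5] pid=NULL → no match; dropped.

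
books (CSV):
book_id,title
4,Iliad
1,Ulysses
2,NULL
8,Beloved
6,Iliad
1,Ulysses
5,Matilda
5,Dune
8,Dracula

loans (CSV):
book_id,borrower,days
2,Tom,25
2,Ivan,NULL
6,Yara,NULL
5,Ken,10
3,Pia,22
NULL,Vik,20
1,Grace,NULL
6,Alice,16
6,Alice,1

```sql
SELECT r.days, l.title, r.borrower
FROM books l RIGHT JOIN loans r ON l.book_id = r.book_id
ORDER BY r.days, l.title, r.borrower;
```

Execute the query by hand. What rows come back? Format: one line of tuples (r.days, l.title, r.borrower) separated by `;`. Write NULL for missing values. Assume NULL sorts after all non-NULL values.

(1, Iliad, Alice); (10, Dune, Ken); (10, Matilda, Ken); (16, Iliad, Alice); (20, NULL, Vik); (22, NULL, Pia); (25, NULL, Tom); (NULL, Iliad, Yara); (NULL, Ulysses, Grace); (NULL, Ulysses, Grace); (NULL, NULL, Ivan)

RIGHT JOIN keeps every row from `loans`; unmatched rows get NULL for `books`'s columns.
Matching on l.book_id = r.book_id. A NULL in a compared column never satisfies the condition.
Matched pairs: 9; unmatched r rows kept: 2.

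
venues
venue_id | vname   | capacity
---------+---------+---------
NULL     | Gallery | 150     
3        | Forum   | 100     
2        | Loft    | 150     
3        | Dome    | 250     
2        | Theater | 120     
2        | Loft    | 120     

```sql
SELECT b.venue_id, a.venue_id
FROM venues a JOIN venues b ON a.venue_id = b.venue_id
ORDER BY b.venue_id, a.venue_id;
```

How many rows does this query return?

13

INNER JOIN keeps only pairs where the ON condition holds.
Matching on a.venue_id = b.venue_id. A NULL in a compared column never satisfies the condition.
Matched pairs: 13.
Total: 13 rows.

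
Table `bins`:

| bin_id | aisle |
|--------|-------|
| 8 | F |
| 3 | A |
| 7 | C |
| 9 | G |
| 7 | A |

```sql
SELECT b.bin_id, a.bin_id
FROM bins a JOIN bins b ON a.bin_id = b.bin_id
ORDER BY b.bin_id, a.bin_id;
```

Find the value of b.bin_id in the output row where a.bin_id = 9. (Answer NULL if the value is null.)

9

INNER JOIN keeps only pairs where the ON condition holds.
Matching on a.bin_id = b.bin_id.
Matched pairs: 7.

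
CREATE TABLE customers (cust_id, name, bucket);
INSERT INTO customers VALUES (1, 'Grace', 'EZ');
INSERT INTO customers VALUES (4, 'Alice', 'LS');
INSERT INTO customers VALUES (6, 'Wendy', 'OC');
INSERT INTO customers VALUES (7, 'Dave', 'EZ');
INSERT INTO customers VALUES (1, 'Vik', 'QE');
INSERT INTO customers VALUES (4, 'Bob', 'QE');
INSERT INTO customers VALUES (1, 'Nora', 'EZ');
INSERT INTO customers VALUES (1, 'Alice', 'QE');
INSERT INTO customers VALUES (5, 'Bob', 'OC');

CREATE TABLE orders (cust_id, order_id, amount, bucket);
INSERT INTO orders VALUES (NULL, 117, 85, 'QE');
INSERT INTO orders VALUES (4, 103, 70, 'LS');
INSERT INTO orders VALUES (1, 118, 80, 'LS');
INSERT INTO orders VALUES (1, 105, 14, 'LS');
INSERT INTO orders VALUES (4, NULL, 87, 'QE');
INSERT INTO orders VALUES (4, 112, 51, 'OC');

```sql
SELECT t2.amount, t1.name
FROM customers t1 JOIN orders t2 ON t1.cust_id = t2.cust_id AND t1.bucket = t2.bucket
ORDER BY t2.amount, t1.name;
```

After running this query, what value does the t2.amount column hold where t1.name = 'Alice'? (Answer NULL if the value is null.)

70

INNER JOIN keeps only pairs where the ON condition holds.
Matching on t1.cust_id = t2.cust_id AND t1.bucket = t2.bucket. A NULL in a compared column never satisfies the condition.
- t1[0] cust_id=1, bucket=EZ → no match; dropped.
- t1[1] cust_id=4, bucket=LS → 1 match(es) in t2 → 1 row(s).
- t1[2] cust_id=6, bucket=OC → no match; dropped.
- t1[3] cust_id=7, bucket=EZ → no match; dropped.
- t1[4] cust_id=1, bucket=QE → no match; dropped.
- t1[5] cust_id=4, bucket=QE → 1 match(es) in t2 → 1 row(s).
- t1[6] cust_id=1, bucket=EZ → no match; dropped.
- t1[7] cust_id=1, bucket=QE → no match; dropped.
- t1[8] cust_id=5, bucket=OC → no match; dropped.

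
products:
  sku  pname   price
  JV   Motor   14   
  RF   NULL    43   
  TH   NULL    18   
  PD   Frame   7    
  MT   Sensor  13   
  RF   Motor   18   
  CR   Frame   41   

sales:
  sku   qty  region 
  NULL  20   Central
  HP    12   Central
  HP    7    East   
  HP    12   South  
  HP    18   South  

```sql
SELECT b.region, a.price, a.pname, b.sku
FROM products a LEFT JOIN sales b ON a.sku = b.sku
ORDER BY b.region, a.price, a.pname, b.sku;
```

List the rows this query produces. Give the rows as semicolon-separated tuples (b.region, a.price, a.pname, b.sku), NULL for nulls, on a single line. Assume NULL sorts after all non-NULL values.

LEFT JOIN keeps every row from `products`; unmatched rows get NULL for `sales`'s columns.
Matching on a.sku = b.sku. A NULL in a compared column never satisfies the condition.
- sku=JV: no b row matches, row kept with b columns NULL.
- sku=RF: no b row matches, row kept with b columns NULL.
- sku=TH: no b row matches, row kept with b columns NULL.
- sku=PD: no b row matches, row kept with b columns NULL.
- sku=MT: no b row matches, row kept with b columns NULL.
- sku=RF: no b row matches, row kept with b columns NULL.
- sku=CR: no b row matches, row kept with b columns NULL.
After projecting and ordering:
b.region | a.price | a.pname | b.sku
NULL | 7 | Frame | NULL
NULL | 13 | Sensor | NULL
NULL | 14 | Motor | NULL
NULL | 18 | Motor | NULL
NULL | 18 | NULL | NULL
NULL | 41 | Frame | NULL
NULL | 43 | NULL | NULL

(NULL, 7, Frame, NULL); (NULL, 13, Sensor, NULL); (NULL, 14, Motor, NULL); (NULL, 18, Motor, NULL); (NULL, 18, NULL, NULL); (NULL, 41, Frame, NULL); (NULL, 43, NULL, NULL)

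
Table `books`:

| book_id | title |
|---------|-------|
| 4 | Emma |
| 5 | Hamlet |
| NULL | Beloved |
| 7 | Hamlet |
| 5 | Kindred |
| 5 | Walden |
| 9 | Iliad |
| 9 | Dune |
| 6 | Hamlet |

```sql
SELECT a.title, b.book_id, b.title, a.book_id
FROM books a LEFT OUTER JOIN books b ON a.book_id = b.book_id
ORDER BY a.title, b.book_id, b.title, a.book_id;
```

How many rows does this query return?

17

LEFT JOIN keeps every row from `books a`; unmatched rows get NULL for `books b`'s columns.
Matching on a.book_id = b.book_id. A NULL in a compared column never satisfies the condition.
Matched pairs: 16; unmatched a rows kept: 1.
Total: 16 matched + 1 padded = 17 rows.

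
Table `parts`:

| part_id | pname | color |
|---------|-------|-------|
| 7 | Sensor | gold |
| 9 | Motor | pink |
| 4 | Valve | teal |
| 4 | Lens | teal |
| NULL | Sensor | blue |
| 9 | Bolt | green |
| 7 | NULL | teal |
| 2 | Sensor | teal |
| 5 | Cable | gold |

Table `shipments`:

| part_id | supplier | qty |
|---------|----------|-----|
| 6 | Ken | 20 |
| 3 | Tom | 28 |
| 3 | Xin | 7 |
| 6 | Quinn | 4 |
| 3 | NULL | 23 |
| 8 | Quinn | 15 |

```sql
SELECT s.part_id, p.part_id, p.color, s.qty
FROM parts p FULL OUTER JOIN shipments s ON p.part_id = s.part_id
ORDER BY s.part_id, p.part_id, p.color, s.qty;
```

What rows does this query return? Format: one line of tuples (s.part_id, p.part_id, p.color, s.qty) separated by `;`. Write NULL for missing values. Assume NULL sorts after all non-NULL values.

FULL OUTER JOIN keeps every row from both sides; unmatched rows get NULL for the other side's columns.
Matching on p.part_id = s.part_id. A NULL in a compared column never satisfies the condition.
- part_id=7: no s row matches, row kept with s columns NULL.
- part_id=9: no s row matches, row kept with s columns NULL.
- part_id=4: no s row matches, row kept with s columns NULL.
- part_id=4: no s row matches, row kept with s columns NULL.
- part_id=NULL: no s row matches, row kept with s columns NULL.
- part_id=9: no s row matches, row kept with s columns NULL.
- part_id=7: no s row matches, row kept with s columns NULL.
- part_id=2: no s row matches, row kept with s columns NULL.
- part_id=5: no s row matches, row kept with s columns NULL.
- 6 s row(s) had no p match → kept, p columns NULL.

(3, NULL, NULL, 7); (3, NULL, NULL, 23); (3, NULL, NULL, 28); (6, NULL, NULL, 4); (6, NULL, NULL, 20); (8, NULL, NULL, 15); (NULL, 2, teal, NULL); (NULL, 4, teal, NULL); (NULL, 4, teal, NULL); (NULL, 5, gold, NULL); (NULL, 7, gold, NULL); (NULL, 7, teal, NULL); (NULL, 9, green, NULL); (NULL, 9, pink, NULL); (NULL, NULL, blue, NULL)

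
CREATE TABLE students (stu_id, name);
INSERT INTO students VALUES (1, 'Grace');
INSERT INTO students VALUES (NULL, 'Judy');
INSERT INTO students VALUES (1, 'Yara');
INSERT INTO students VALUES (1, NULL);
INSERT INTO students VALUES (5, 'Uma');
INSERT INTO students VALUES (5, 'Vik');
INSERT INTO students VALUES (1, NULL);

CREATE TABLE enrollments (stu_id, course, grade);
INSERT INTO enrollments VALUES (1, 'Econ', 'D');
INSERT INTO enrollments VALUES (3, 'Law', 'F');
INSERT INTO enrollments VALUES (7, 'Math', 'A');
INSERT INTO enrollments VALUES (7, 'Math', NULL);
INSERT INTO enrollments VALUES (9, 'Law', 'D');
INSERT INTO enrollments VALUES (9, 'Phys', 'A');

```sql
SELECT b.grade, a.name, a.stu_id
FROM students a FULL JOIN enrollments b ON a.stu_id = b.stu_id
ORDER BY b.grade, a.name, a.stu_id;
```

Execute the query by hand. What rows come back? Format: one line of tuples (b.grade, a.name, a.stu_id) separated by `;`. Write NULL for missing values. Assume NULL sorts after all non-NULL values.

FULL OUTER JOIN keeps every row from both sides; unmatched rows get NULL for the other side's columns.
Matching on a.stu_id = b.stu_id. A NULL in a compared column never satisfies the condition.
- a row (stu_id=1): matches 1 b row(s) → 1 output row(s).
- a row (stu_id=NULL): no match → kept, b columns NULL.
- a row (stu_id=1): matches 1 b row(s) → 1 output row(s).
- a row (stu_id=1): matches 1 b row(s) → 1 output row(s).
- a row (stu_id=5): no match → kept, b columns NULL.
- a row (stu_id=5): no match → kept, b columns NULL.
- a row (stu_id=1): matches 1 b row(s) → 1 output row(s).
- 5 row(s) from b found no a partner → padded with NULL.

(A, NULL, NULL); (A, NULL, NULL); (D, Grace, 1); (D, Yara, 1); (D, NULL, 1); (D, NULL, 1); (D, NULL, NULL); (F, NULL, NULL); (NULL, Judy, NULL); (NULL, Uma, 5); (NULL, Vik, 5); (NULL, NULL, NULL)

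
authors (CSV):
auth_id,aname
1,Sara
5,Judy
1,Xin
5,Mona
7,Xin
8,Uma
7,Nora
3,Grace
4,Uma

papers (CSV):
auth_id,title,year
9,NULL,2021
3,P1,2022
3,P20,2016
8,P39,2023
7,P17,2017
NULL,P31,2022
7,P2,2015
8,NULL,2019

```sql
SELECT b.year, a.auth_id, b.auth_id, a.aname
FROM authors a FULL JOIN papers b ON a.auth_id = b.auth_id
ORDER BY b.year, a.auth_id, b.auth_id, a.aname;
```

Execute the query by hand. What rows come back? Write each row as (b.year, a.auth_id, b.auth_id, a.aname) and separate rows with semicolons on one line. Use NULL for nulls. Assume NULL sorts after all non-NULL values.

FULL OUTER JOIN keeps every row from both sides; unmatched rows get NULL for the other side's columns.
Matching on a.auth_id = b.auth_id. A NULL in a compared column never satisfies the condition.
- a[0] auth_id=1 → no match; kept with NULLs on the b side.
- a[1] auth_id=5 → no match; kept with NULLs on the b side.
- a[2] auth_id=1 → no match; kept with NULLs on the b side.
- a[3] auth_id=5 → no match; kept with NULLs on the b side.
- a[4] auth_id=7 → 2 match(es) in b → 2 row(s).
- a[5] auth_id=8 → 2 match(es) in b → 2 row(s).
- a[6] auth_id=7 → 2 match(es) in b → 2 row(s).
- a[7] auth_id=3 → 2 match(es) in b → 2 row(s).
- a[8] auth_id=4 → no match; kept with NULLs on the b side.
- 2 row(s) from b found no a partner → padded with NULL.

(2015, 7, 7, Nora); (2015, 7, 7, Xin); (2016, 3, 3, Grace); (2017, 7, 7, Nora); (2017, 7, 7, Xin); (2019, 8, 8, Uma); (2021, NULL, 9, NULL); (2022, 3, 3, Grace); (2022, NULL, NULL, NULL); (2023, 8, 8, Uma); (NULL, 1, NULL, Sara); (NULL, 1, NULL, Xin); (NULL, 4, NULL, Uma); (NULL, 5, NULL, Judy); (NULL, 5, NULL, Mona)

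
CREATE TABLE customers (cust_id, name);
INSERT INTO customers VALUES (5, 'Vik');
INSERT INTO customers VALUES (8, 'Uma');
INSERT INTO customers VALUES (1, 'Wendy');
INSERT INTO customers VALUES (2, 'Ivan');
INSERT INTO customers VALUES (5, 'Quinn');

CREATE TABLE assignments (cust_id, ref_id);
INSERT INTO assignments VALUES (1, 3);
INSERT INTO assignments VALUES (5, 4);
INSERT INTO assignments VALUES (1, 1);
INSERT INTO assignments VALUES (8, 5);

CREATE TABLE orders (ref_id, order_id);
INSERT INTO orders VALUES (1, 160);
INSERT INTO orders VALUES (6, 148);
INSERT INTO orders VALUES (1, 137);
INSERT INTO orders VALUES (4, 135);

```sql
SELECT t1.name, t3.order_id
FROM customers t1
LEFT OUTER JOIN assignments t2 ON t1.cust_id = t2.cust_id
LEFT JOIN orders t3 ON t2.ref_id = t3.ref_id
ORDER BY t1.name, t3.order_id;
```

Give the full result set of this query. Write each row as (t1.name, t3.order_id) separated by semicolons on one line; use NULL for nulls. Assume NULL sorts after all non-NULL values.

Joins associate left-to-right: customers LEFT JOIN assignments on cust_id gives 6 intermediate row(s).
Then LEFT JOIN `orders t3` on ref_id: each of those 6 rows is kept; rows whose t2.ref_id has no match in t3 get NULL for t3's columns.

(Ivan, NULL); (Quinn, 135); (Uma, NULL); (Vik, 135); (Wendy, 137); (Wendy, 160); (Wendy, NULL)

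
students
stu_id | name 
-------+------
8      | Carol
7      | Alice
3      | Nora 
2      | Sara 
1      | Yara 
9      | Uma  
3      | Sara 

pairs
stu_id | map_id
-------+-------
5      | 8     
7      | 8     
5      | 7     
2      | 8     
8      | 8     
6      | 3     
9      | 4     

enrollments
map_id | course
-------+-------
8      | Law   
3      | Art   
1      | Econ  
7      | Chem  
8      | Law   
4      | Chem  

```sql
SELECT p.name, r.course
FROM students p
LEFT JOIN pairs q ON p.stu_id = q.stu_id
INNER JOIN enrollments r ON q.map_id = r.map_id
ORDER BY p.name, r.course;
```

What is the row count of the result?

Joins associate left-to-right: students LEFT JOIN pairs on stu_id gives 7 intermediate row(s).
Then INNER JOIN `enrollments r` on map_id: keep only rows whose q.map_id appears in r.
Result: 7 row(s).

7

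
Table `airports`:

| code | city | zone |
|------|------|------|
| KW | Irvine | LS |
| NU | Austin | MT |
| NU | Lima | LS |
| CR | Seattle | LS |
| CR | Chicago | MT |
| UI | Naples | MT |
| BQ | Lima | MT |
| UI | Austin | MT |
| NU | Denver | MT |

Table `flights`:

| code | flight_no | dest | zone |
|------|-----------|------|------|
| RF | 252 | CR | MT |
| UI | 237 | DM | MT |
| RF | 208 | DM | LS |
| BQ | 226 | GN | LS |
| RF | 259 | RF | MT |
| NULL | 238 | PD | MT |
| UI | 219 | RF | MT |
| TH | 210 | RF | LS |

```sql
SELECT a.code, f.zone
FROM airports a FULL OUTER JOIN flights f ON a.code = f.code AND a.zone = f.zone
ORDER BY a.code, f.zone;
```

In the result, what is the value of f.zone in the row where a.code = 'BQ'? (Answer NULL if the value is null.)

NULL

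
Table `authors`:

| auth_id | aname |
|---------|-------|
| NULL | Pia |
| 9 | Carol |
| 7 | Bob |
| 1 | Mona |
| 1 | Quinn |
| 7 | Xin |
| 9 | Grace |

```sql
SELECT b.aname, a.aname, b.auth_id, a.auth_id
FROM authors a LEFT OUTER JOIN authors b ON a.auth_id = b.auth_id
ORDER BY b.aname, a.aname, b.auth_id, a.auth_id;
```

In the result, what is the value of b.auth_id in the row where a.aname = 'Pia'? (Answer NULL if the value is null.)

LEFT JOIN keeps every row from `authors a`; unmatched rows get NULL for `authors b`'s columns.
Matching on a.auth_id = b.auth_id. A NULL in a compared column never satisfies the condition.
Matched pairs: 12; unmatched a rows kept: 1.

NULL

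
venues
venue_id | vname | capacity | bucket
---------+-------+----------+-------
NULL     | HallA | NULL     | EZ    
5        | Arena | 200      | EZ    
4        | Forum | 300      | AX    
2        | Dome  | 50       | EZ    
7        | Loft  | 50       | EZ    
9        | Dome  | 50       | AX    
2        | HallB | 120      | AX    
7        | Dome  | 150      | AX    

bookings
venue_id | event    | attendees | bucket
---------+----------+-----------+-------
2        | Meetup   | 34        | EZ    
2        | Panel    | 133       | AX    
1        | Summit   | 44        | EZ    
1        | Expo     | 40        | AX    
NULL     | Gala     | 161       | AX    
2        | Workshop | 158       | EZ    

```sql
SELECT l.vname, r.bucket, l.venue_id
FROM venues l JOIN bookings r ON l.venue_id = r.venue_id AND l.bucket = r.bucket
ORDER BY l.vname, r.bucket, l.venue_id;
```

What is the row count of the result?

3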